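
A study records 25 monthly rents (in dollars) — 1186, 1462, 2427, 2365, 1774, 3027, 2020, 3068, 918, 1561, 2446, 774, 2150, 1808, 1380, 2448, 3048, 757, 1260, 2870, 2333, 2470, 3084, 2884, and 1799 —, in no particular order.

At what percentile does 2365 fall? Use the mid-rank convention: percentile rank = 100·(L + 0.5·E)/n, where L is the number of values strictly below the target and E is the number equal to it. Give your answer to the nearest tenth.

Sorted: 757, 774, 918, 1186, 1260, 1380, 1462, 1561, 1774, 1799, 1808, 2020, 2150, 2333, 2365, 2427, 2446, 2448, 2470, 2870, 2884, 3027, 3048, 3068, 3084.
Count below 2365: L = 14; count equal: E = 1; n = 25.
Percentile rank = 100·(14 + 0.5·1)/25 = 100·14.5/25 = 58.

58.0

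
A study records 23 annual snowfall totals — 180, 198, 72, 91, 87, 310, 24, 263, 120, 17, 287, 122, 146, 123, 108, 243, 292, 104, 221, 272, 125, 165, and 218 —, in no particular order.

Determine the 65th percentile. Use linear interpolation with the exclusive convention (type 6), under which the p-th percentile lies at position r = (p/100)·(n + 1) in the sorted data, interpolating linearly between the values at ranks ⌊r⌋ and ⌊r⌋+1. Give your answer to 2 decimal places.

210.00

Sorted: 17, 24, 72, 87, 91, 104, 108, 120, 122, 123, 125, 146, 165, 180, 198, 218, 221, 243, 263, 272, 287, 292, 310.
n = 23.
r = (65/100)·(23 + 1) = 15.6.
Rank 15 is 198 and rank 16 is 218.
Interpolate: 198 + 0.6·(218 − 198) = 198 + 0.6·20 = 210.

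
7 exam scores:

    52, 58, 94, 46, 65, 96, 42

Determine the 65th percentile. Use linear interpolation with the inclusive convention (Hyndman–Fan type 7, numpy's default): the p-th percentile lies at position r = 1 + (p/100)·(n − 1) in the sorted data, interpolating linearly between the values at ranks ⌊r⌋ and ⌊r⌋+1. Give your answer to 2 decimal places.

Sorted: 42, 46, 52, 58, 65, 94, 96.
n = 7.
r = 1 + (65/100)·(7 − 1) = 1 + 3.9 = 4.9.
Rank 4 is 58 and rank 5 is 65.
Interpolate: 58 + 0.9·(65 − 58) = 58 + 0.9·7 = 64.3.

64.30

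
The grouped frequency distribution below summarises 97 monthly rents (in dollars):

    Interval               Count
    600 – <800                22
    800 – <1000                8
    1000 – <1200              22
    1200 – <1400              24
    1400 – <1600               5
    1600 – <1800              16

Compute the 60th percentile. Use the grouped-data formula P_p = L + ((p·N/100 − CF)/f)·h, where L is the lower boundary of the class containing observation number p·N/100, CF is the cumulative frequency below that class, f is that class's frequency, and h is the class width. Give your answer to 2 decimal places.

1251.67

N = 97; target position k = 60/100 · 97 = 58.2.
Cumulative frequencies: 22, 30, 52, 76, 81, 97.
Observation 58.2 falls in the class 1200 – <1400.
L = 1200, CF = 52, f = 24, h = 200.
P60 = 1200 + ((58.2 − 52)/24)·200 = 1200 + 51.6667 = 1251.67.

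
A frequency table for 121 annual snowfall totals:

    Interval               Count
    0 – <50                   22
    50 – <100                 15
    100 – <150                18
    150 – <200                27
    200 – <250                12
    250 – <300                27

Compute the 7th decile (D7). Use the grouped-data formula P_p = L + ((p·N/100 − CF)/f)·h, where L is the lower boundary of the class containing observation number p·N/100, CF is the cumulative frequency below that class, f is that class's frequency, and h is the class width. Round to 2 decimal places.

211.25

N = 121; target position k = 70/100 · 121 = 84.7.
Cumulative frequencies: 22, 37, 55, 82, 94, 121.
Observation 84.7 falls in the class 200 – <250.
L = 200, CF = 82, f = 12, h = 50.
P70 = 200 + ((84.7 − 82)/12)·50 = 200 + 11.25 = 211.25.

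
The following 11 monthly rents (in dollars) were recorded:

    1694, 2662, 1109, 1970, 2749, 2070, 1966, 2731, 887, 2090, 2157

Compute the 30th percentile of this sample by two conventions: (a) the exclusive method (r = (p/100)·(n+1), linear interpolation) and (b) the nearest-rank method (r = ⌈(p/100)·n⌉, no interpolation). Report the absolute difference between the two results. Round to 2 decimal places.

Sorted: 887, 1109, 1694, 1966, 1970, 2070, 2090, 2157, 2662, 2731, 2749.
n = 11.
(a) r = 3.6; between ranks 3 (1694) and 4 (1966): 1857.2.
(b) the nearest-rank method: rank 4 → 1966.
|1857.2 − 1966| = 108.8.

108.80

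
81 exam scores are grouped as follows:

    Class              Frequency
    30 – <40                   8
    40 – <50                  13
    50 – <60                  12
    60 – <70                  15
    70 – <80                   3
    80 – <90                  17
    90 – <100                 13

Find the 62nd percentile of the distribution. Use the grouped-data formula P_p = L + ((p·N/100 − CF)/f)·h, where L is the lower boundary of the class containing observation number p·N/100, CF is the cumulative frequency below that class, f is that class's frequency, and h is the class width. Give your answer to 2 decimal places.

77.40

N = 81; target position k = 62/100 · 81 = 50.22.
Cumulative frequencies: 8, 21, 33, 48, 51, 68, 81.
Observation 50.22 falls in the class 70 – <80.
L = 70, CF = 48, f = 3, h = 10.
P62 = 70 + ((50.22 − 48)/3)·10 = 70 + 7.4 = 77.4.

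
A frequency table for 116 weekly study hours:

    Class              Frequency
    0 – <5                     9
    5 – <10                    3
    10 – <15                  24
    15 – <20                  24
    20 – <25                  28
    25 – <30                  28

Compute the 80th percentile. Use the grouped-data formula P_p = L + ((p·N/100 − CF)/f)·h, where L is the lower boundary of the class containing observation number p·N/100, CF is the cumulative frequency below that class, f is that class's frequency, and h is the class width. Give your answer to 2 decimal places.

25.86

N = 116; target position k = 80/100 · 116 = 92.8.
Cumulative frequencies: 9, 12, 36, 60, 88, 116.
Observation 92.8 falls in the class 25 – <30.
L = 25, CF = 88, f = 28, h = 5.
P80 = 25 + ((92.8 − 88)/28)·5 = 25 + 0.857143 = 25.8571.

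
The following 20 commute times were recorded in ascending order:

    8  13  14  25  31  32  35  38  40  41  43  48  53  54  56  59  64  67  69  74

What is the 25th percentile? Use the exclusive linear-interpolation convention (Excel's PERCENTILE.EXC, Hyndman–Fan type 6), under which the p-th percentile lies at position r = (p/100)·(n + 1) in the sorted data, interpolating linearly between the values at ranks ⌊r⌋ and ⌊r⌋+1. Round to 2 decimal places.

n = 20.
r = (25/100)·(20 + 1) = 5.25.
Rank 5 is 31 and rank 6 is 32.
Interpolate: 31 + 0.25·(32 − 31) = 31 + 0.25·1 = 31.25.

31.25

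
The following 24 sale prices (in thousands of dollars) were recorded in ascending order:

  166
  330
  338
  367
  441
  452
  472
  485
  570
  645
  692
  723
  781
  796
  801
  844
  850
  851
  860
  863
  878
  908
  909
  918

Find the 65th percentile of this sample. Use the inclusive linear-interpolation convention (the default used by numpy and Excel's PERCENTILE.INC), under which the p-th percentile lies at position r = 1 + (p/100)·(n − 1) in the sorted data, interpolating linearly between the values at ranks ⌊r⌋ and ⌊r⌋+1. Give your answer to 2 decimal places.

n = 24.
r = 1 + (65/100)·(24 − 1) = 1 + 14.95 = 15.95.
Rank 15 is 801 and rank 16 is 844.
Interpolate: 801 + 0.95·(844 − 801) = 801 + 0.95·43 = 841.85.

841.85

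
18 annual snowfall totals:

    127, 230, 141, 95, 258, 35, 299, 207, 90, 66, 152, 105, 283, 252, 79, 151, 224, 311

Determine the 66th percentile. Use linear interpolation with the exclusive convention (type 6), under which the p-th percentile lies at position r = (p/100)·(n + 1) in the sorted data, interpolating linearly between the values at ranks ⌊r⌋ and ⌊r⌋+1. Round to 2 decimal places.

Sorted: 35, 66, 79, 90, 95, 105, 127, 141, 151, 152, 207, 224, 230, 252, 258, 283, 299, 311.
n = 18.
r = (66/100)·(18 + 1) = 12.54.
Rank 12 is 224 and rank 13 is 230.
Interpolate: 224 + 0.54·(230 − 224) = 224 + 0.54·6 = 227.24.

227.24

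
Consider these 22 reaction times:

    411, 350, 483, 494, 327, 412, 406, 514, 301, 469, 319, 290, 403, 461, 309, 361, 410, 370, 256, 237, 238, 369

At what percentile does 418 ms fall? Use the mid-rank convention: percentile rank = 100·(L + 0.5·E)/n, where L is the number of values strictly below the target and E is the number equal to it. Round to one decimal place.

77.3

Sorted: 237, 238, 256, 290, 301, 309, 319, 327, 350, 361, 369, 370, 403, 406, 410, 411, 412, 461, 469, 483, 494, 514.
Count below 418: L = 17; count equal: E = 0; n = 22.
Percentile rank = 100·(17 + 0.5·0)/22 = 100·17/22 = 77.27.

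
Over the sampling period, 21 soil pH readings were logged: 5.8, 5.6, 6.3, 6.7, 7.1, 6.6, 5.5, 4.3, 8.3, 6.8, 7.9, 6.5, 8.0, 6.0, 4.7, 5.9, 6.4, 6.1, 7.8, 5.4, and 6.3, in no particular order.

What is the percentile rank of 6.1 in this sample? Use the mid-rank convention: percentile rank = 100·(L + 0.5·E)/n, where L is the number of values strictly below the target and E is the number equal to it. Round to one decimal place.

Sorted: 4.3, 4.7, 5.4, 5.5, 5.6, 5.8, 5.9, 6.0, 6.1, 6.3, 6.3, 6.4, 6.5, 6.6, 6.7, 6.8, 7.1, 7.8, 7.9, 8.0, 8.3.
Count below 6.1: L = 8; count equal: E = 1; n = 21.
Percentile rank = 100·(8 + 0.5·1)/21 = 100·8.5/21 = 40.48.

40.5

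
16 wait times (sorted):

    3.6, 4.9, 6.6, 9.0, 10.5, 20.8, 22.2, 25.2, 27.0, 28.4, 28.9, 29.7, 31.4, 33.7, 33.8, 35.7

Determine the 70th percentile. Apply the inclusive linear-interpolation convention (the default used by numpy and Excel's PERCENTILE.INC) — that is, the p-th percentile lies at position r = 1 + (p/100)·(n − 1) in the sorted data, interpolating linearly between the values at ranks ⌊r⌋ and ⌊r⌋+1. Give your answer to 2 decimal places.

29.30

n = 16.
r = 1 + (70/100)·(16 − 1) = 1 + 10.5 = 11.5.
Rank 11 is 28.9 and rank 12 is 29.7.
Interpolate: 28.9 + 0.5·(29.7 − 28.9) = 28.9 + 0.5·0.8 = 29.3.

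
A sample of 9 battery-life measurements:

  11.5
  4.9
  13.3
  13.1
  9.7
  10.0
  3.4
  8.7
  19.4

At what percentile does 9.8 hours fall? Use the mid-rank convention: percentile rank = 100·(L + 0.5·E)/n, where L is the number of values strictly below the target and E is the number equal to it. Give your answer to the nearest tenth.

44.4

Sorted: 3.4, 4.9, 8.7, 9.7, 10.0, 11.5, 13.1, 13.3, 19.4.
Count below 9.8: L = 4; count equal: E = 0; n = 9.
Percentile rank = 100·(4 + 0.5·0)/9 = 100·4/9 = 44.44.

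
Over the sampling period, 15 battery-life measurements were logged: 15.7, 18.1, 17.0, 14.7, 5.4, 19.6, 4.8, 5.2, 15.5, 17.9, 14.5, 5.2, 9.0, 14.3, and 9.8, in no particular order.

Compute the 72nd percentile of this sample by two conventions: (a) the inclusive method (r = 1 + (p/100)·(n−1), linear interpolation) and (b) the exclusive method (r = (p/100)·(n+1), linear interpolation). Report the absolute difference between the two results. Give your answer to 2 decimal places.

0.57

Sorted: 4.8, 5.2, 5.2, 5.4, 9.0, 9.8, 14.3, 14.5, 14.7, 15.5, 15.7, 17.0, 17.9, 18.1, 19.6.
n = 15.
(a) r = 11.08; between ranks 11 (15.7) and 12 (17.0): 15.804.
(b) r = 11.52; between ranks 11 (15.7) and 12 (17.0): 16.376.
|15.804 − 16.376| = 0.572.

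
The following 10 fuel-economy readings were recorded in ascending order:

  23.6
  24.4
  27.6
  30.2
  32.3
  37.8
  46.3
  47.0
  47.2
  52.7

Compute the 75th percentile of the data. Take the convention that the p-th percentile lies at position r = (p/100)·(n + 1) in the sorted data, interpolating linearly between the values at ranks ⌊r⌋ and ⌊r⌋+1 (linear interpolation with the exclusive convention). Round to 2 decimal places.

47.05

n = 10.
r = (75/100)·(10 + 1) = 8.25.
Rank 8 is 47.0 and rank 9 is 47.2.
Interpolate: 47.0 + 0.25·(47.2 − 47.0) = 47.0 + 0.25·0.2 = 47.05.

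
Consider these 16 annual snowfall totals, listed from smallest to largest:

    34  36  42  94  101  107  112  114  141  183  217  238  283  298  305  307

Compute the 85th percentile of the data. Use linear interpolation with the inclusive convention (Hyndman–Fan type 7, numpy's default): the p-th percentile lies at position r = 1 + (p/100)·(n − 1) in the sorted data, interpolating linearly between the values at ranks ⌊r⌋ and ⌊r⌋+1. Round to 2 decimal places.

294.25

n = 16.
r = 1 + (85/100)·(16 − 1) = 1 + 12.75 = 13.75.
Rank 13 is 283 and rank 14 is 298.
Interpolate: 283 + 0.75·(298 − 283) = 283 + 0.75·15 = 294.25.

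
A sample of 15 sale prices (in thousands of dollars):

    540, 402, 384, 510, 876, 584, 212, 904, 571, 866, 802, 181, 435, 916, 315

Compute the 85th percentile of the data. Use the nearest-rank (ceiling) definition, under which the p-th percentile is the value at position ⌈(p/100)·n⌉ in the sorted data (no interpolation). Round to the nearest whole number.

Sorted: 181, 212, 315, 384, 402, 435, 510, 540, 571, 584, 802, 866, 876, 904, 916.
n = 15.
Position = ⌈85/100 · 15⌉ = ⌈12.75⌉ = 13.
The value at rank 13 is 876.

876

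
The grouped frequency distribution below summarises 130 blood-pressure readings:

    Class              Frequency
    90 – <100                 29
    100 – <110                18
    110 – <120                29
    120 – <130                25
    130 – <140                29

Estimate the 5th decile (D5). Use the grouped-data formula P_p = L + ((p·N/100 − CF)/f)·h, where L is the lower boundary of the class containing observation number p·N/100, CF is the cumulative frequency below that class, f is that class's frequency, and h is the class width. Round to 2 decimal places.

116.21

N = 130; target position k = 50/100 · 130 = 65.
Cumulative frequencies: 29, 47, 76, 101, 130.
Observation 65 falls in the class 110 – <120.
L = 110, CF = 47, f = 29, h = 10.
P50 = 110 + ((65 − 47)/29)·10 = 110 + 6.2069 = 116.207.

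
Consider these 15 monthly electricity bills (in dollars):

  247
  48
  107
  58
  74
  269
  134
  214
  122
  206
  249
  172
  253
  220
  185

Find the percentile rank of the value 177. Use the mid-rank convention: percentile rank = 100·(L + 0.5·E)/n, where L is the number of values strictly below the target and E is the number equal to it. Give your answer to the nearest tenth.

Sorted: 48, 58, 74, 107, 122, 134, 172, 185, 206, 214, 220, 247, 249, 253, 269.
Count below 177: L = 7; count equal: E = 0; n = 15.
Percentile rank = 100·(7 + 0.5·0)/15 = 100·7/15 = 46.67.

46.7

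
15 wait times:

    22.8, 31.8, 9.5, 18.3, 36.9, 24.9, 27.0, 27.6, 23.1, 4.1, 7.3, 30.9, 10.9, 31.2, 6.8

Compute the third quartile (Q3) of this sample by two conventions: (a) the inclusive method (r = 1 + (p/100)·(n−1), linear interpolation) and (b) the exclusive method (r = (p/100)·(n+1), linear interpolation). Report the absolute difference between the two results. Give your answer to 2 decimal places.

1.65

Sorted: 4.1, 6.8, 7.3, 9.5, 10.9, 18.3, 22.8, 23.1, 24.9, 27.0, 27.6, 30.9, 31.2, 31.8, 36.9.
n = 15.
(a) r = 11.5; between ranks 11 (27.6) and 12 (30.9): 29.25.
(b) r = 12 → value at rank 12 = 30.9.
|29.25 − 30.9| = 1.65.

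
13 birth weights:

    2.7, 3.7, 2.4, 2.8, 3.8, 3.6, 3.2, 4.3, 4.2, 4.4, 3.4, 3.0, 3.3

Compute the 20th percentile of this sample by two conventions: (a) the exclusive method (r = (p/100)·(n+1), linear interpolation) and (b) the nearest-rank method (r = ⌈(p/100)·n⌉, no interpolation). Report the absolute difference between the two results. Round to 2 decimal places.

0.02

Sorted: 2.4, 2.7, 2.8, 3.0, 3.2, 3.3, 3.4, 3.6, 3.7, 3.8, 4.2, 4.3, 4.4.
n = 13.
(a) r = 2.8; between ranks 2 (2.7) and 3 (2.8): 2.78.
(b) the nearest-rank method: rank 3 → 2.8.
|2.78 − 2.8| = 0.02.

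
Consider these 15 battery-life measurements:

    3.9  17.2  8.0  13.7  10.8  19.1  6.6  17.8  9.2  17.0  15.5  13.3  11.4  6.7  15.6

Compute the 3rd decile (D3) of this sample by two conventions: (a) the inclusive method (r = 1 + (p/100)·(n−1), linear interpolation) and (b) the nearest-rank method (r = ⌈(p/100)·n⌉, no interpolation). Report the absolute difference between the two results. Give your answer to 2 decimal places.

Sorted: 3.9, 6.6, 6.7, 8.0, 9.2, 10.8, 11.4, 13.3, 13.7, 15.5, 15.6, 17.0, 17.2, 17.8, 19.1.
n = 15.
(a) r = 5.2; between ranks 5 (9.2) and 6 (10.8): 9.52.
(b) the nearest-rank method: rank 5 → 9.2.
|9.52 − 9.2| = 0.32.

0.32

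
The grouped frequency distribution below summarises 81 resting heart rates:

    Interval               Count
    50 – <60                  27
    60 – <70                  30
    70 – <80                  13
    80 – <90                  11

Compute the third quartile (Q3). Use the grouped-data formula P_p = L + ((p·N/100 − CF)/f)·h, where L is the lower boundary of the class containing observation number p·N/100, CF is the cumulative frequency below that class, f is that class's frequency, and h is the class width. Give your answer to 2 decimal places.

72.88

N = 81; target position k = 75/100 · 81 = 60.75.
Cumulative frequencies: 27, 57, 70, 81.
Observation 60.75 falls in the class 70 – <80.
L = 70, CF = 57, f = 13, h = 10.
P75 = 70 + ((60.75 − 57)/13)·10 = 70 + 2.88462 = 72.8846.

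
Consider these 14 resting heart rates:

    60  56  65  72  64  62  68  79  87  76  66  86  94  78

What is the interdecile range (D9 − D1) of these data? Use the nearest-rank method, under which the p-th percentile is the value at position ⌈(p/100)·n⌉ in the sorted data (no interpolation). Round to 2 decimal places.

Sorted: 56, 60, 62, 64, 65, 66, 68, 72, 76, 78, 79, 86, 87, 94.
n = 14.
P10: rank ⌈10/100·14⌉ = 2 → 60.
P90: rank ⌈90/100·14⌉ = 13 → 87.
Difference: 87 − 60 = 27.

27.00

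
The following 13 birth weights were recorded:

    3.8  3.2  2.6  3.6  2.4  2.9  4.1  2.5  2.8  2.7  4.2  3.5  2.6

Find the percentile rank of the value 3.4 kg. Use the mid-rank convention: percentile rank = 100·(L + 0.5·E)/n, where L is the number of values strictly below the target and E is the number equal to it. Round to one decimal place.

61.5

Sorted: 2.4, 2.5, 2.6, 2.6, 2.7, 2.8, 2.9, 3.2, 3.5, 3.6, 3.8, 4.1, 4.2.
Count below 3.4: L = 8; count equal: E = 0; n = 13.
Percentile rank = 100·(8 + 0.5·0)/13 = 100·8/13 = 61.54.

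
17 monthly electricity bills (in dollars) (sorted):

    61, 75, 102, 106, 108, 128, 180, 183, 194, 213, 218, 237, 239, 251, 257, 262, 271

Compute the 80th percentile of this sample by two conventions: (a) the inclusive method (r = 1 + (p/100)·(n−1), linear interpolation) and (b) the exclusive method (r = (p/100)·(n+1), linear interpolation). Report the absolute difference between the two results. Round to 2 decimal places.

4.80

n = 17.
(a) r = 13.8; between ranks 13 (239) and 14 (251): 248.6.
(b) r = 14.4; between ranks 14 (251) and 15 (257): 253.4.
|248.6 − 253.4| = 4.8.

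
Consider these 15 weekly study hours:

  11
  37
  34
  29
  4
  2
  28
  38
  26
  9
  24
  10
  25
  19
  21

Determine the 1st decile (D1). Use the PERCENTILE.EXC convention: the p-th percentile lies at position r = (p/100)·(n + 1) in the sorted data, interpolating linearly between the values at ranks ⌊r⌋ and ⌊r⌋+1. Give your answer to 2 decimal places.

3.20

Sorted: 2, 4, 9, 10, 11, 19, 21, 24, 25, 26, 28, 29, 34, 37, 38.
n = 15.
r = (10/100)·(15 + 1) = 1.6.
Rank 1 is 2 and rank 2 is 4.
Interpolate: 2 + 0.6·(4 − 2) = 2 + 0.6·2 = 3.2.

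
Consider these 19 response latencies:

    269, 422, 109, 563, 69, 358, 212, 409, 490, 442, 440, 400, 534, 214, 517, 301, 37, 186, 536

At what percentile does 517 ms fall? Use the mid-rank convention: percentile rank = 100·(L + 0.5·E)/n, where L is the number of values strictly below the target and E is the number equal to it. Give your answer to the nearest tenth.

Sorted: 37, 69, 109, 186, 212, 214, 269, 301, 358, 400, 409, 422, 440, 442, 490, 517, 534, 536, 563.
Count below 517: L = 15; count equal: E = 1; n = 19.
Percentile rank = 100·(15 + 0.5·1)/19 = 100·15.5/19 = 81.58.

81.6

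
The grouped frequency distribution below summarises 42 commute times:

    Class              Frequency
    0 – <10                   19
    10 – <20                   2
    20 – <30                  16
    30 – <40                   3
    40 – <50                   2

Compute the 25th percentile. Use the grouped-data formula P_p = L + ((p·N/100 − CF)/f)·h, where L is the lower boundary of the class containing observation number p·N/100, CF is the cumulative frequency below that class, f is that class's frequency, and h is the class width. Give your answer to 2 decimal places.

5.53

N = 42; target position k = 25/100 · 42 = 10.5.
Cumulative frequencies: 19, 21, 37, 40, 42.
Observation 10.5 falls in the class 0 – <10.
L = 0, CF = 0, f = 19, h = 10.
P25 = 0 + ((10.5 − 0)/19)·10 = 0 + 5.52632 = 5.52632.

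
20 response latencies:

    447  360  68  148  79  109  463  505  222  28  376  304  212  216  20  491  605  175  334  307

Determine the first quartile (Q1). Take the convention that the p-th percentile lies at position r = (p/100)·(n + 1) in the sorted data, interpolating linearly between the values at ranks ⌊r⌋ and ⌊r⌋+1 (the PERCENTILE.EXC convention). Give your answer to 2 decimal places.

118.75

Sorted: 20, 28, 68, 79, 109, 148, 175, 212, 216, 222, 304, 307, 334, 360, 376, 447, 463, 491, 505, 605.
n = 20.
r = (25/100)·(20 + 1) = 5.25.
Rank 5 is 109 and rank 6 is 148.
Interpolate: 109 + 0.25·(148 − 109) = 109 + 0.25·39 = 118.75.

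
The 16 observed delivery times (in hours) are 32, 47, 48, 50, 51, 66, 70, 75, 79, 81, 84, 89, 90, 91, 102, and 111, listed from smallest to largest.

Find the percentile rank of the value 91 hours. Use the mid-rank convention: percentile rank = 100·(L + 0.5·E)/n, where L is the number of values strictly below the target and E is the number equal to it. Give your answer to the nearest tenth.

Count below 91: L = 13; count equal: E = 1; n = 16.
Percentile rank = 100·(13 + 0.5·1)/16 = 100·13.5/16 = 84.38.

84.4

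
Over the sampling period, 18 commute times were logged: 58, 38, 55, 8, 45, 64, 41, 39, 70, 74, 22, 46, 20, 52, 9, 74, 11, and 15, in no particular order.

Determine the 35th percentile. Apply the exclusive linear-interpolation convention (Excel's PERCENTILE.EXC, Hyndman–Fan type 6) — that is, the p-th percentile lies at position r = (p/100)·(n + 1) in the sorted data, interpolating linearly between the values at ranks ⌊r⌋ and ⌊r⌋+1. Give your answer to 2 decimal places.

32.40

Sorted: 8, 9, 11, 15, 20, 22, 38, 39, 41, 45, 46, 52, 55, 58, 64, 70, 74, 74.
n = 18.
r = (35/100)·(18 + 1) = 6.65.
Rank 6 is 22 and rank 7 is 38.
Interpolate: 22 + 0.65·(38 − 22) = 22 + 0.65·16 = 32.4.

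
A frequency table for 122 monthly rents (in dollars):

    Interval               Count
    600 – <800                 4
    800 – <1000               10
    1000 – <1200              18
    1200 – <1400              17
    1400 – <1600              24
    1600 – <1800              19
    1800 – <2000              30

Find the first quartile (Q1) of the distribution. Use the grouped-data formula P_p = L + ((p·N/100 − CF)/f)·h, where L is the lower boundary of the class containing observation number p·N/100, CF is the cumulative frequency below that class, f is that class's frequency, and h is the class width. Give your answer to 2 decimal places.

1183.33

N = 122; target position k = 25/100 · 122 = 30.5.
Cumulative frequencies: 4, 14, 32, 49, 73, 92, 122.
Observation 30.5 falls in the class 1000 – <1200.
L = 1000, CF = 14, f = 18, h = 200.
P25 = 1000 + ((30.5 − 14)/18)·200 = 1000 + 183.333 = 1183.33.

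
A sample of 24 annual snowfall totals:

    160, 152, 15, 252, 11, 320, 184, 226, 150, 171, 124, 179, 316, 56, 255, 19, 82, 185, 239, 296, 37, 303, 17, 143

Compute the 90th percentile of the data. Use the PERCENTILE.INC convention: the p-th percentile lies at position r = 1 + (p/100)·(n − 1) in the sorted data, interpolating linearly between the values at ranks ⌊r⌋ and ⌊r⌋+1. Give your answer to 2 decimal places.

Sorted: 11, 15, 17, 19, 37, 56, 82, 124, 143, 150, 152, 160, 171, 179, 184, 185, 226, 239, 252, 255, 296, 303, 316, 320.
n = 24.
r = 1 + (90/100)·(24 − 1) = 1 + 20.7 = 21.7.
Rank 21 is 296 and rank 22 is 303.
Interpolate: 296 + 0.7·(303 − 296) = 296 + 0.7·7 = 300.9.

300.90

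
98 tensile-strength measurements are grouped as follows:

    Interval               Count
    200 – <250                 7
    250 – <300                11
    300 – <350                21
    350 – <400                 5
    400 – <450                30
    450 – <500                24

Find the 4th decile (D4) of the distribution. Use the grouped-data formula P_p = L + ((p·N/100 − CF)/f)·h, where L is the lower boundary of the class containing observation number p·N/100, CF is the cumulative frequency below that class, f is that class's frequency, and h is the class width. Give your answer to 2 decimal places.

352.00

N = 98; target position k = 40/100 · 98 = 39.2.
Cumulative frequencies: 7, 18, 39, 44, 74, 98.
Observation 39.2 falls in the class 350 – <400.
L = 350, CF = 39, f = 5, h = 50.
P40 = 350 + ((39.2 − 39)/5)·50 = 350 + 2 = 352.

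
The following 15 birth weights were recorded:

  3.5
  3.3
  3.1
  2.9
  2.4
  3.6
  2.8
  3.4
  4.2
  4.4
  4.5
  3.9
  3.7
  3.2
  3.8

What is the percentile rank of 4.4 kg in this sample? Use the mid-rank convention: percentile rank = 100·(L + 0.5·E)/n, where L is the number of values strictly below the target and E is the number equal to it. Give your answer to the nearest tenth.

90.0

Sorted: 2.4, 2.8, 2.9, 3.1, 3.2, 3.3, 3.4, 3.5, 3.6, 3.7, 3.8, 3.9, 4.2, 4.4, 4.5.
Count below 4.4: L = 13; count equal: E = 1; n = 15.
Percentile rank = 100·(13 + 0.5·1)/15 = 100·13.5/15 = 90.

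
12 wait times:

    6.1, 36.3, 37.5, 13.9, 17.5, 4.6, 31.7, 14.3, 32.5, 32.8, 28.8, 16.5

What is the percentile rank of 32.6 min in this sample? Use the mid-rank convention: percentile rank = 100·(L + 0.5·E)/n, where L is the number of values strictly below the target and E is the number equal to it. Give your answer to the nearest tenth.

Sorted: 4.6, 6.1, 13.9, 14.3, 16.5, 17.5, 28.8, 31.7, 32.5, 32.8, 36.3, 37.5.
Count below 32.6: L = 9; count equal: E = 0; n = 12.
Percentile rank = 100·(9 + 0.5·0)/12 = 100·9/12 = 75.

75.0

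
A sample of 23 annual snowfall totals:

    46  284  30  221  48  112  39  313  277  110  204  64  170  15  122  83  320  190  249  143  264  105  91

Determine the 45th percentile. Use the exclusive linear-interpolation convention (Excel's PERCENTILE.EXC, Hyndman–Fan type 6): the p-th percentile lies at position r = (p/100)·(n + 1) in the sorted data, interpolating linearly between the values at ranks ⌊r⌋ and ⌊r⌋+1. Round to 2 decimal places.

111.60

Sorted: 15, 30, 39, 46, 48, 64, 83, 91, 105, 110, 112, 122, 143, 170, 190, 204, 221, 249, 264, 277, 284, 313, 320.
n = 23.
r = (45/100)·(23 + 1) = 10.8.
Rank 10 is 110 and rank 11 is 112.
Interpolate: 110 + 0.8·(112 − 110) = 110 + 0.8·2 = 111.6.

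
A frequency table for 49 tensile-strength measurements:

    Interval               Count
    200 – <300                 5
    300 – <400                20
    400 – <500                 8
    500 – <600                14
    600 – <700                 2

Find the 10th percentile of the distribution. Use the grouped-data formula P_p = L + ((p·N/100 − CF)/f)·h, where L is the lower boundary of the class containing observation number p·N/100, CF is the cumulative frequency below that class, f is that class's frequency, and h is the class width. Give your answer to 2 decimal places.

N = 49; target position k = 10/100 · 49 = 4.9.
Cumulative frequencies: 5, 25, 33, 47, 49.
Observation 4.9 falls in the class 200 – <300.
L = 200, CF = 0, f = 5, h = 100.
P10 = 200 + ((4.9 − 0)/5)·100 = 200 + 98 = 298.

298.00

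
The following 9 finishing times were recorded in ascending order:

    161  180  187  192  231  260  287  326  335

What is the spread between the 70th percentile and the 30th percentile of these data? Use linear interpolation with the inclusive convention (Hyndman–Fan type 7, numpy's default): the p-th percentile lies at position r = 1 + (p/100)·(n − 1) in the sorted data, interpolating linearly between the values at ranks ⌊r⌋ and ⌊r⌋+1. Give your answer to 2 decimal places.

87.20

n = 9.
P30: r = 3.4; ranks 3–4 are 187, 192; interpolating gives 189.
P70: r = 6.6; ranks 6–7 are 260, 287; interpolating gives 276.2.
Difference: 276.2 − 189 = 87.2.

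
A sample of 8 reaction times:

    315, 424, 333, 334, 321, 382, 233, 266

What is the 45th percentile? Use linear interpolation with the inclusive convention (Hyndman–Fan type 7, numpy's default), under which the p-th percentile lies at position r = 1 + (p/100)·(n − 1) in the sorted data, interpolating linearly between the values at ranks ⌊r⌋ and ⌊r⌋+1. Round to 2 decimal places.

322.80

Sorted: 233, 266, 315, 321, 333, 334, 382, 424.
n = 8.
r = 1 + (45/100)·(8 − 1) = 1 + 3.15 = 4.15.
Rank 4 is 321 and rank 5 is 333.
Interpolate: 321 + 0.15·(333 − 321) = 321 + 0.15·12 = 322.8.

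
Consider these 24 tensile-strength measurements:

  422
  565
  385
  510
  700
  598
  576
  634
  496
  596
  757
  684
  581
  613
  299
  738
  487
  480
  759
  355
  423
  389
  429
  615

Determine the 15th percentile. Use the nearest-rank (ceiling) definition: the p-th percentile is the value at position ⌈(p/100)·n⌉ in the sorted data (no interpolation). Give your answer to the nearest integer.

Sorted: 299, 355, 385, 389, 422, 423, 429, 480, 487, 496, 510, 565, 576, 581, 596, 598, 613, 615, 634, 684, 700, 738, 757, 759.
n = 24.
Position = ⌈15/100 · 24⌉ = ⌈3.6⌉ = 4.
The value at rank 4 is 389.

389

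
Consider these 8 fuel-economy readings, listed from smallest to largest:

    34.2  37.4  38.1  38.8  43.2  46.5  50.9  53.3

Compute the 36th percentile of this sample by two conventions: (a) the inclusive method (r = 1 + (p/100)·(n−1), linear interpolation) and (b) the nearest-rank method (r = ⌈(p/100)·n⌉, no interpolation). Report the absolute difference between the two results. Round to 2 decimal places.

n = 8.
(a) r = 3.52; between ranks 3 (38.1) and 4 (38.8): 38.464.
(b) the nearest-rank method: rank 3 → 38.1.
|38.464 − 38.1| = 0.364.

0.36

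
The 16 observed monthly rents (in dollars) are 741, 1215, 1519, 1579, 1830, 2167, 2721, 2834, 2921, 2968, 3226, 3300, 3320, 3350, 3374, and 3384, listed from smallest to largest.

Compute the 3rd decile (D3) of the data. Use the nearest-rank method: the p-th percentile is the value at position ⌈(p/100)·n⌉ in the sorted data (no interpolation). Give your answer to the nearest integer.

1830

n = 16.
Position = ⌈30/100 · 16⌉ = ⌈4.8⌉ = 5.
The value at rank 5 is 1830.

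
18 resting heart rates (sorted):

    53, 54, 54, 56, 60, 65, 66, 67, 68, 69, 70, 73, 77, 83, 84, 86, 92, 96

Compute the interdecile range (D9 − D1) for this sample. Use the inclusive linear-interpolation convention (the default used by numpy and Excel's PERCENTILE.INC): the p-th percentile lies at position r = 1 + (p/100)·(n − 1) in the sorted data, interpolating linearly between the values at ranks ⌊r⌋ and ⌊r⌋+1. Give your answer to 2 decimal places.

33.80

n = 18.
P10: r = 2.7; ranks 2–3 are 54, 54; interpolating gives 54.
P90: r = 16.3; ranks 16–17 are 86, 92; interpolating gives 87.8.
Difference: 87.8 − 54 = 33.8.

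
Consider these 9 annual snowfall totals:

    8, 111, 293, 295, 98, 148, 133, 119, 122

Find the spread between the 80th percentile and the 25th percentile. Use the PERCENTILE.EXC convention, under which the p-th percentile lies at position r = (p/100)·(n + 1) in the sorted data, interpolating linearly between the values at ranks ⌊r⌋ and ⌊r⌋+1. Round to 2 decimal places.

188.50

Sorted: 8, 98, 111, 119, 122, 133, 148, 293, 295.
n = 9.
P25: r = 2.5; ranks 2–3 are 98, 111; interpolating gives 104.5.
P80: r = 8 (integer) → 293.
Difference: 293 − 104.5 = 188.5.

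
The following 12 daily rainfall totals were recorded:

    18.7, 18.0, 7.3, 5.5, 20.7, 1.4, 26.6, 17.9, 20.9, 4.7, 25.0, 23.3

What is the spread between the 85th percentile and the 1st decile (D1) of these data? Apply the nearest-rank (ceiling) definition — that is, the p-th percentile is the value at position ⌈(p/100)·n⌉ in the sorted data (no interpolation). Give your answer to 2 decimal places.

Sorted: 1.4, 4.7, 5.5, 7.3, 17.9, 18.0, 18.7, 20.7, 20.9, 23.3, 25.0, 26.6.
n = 12.
P10: rank ⌈10/100·12⌉ = 2 → 4.7.
P85: rank ⌈85/100·12⌉ = 11 → 25.
Difference: 25 − 4.7 = 20.3.

20.30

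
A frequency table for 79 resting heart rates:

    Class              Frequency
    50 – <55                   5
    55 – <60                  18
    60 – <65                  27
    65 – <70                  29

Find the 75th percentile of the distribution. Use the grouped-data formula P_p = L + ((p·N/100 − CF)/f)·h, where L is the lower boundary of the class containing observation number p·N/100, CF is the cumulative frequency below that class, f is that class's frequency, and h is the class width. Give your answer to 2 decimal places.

N = 79; target position k = 75/100 · 79 = 59.25.
Cumulative frequencies: 5, 23, 50, 79.
Observation 59.25 falls in the class 65 – <70.
L = 65, CF = 50, f = 29, h = 5.
P75 = 65 + ((59.25 − 50)/29)·5 = 65 + 1.59483 = 66.5948.

66.59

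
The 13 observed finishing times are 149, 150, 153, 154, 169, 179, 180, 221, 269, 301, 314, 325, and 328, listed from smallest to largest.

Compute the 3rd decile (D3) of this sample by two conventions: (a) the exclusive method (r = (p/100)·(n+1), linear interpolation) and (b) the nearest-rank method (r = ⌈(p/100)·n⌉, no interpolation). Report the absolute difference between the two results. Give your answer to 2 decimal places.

n = 13.
(a) r = 4.2; between ranks 4 (154) and 5 (169): 157.
(b) the nearest-rank method: rank 4 → 154.
|157 − 154| = 3.

3.00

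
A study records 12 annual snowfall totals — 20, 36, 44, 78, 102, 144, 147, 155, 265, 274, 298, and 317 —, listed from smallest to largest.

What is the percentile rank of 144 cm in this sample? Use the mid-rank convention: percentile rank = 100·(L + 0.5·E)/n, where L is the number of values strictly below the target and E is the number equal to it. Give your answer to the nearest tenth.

45.8

Count below 144: L = 5; count equal: E = 1; n = 12.
Percentile rank = 100·(5 + 0.5·1)/12 = 100·5.5/12 = 45.83.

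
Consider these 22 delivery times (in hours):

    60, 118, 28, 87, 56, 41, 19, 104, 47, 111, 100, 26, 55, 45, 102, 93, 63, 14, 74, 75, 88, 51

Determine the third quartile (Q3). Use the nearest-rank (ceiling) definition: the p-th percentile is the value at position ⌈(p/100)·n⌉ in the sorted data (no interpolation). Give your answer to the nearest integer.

93

Sorted: 14, 19, 26, 28, 41, 45, 47, 51, 55, 56, 60, 63, 74, 75, 87, 88, 93, 100, 102, 104, 111, 118.
n = 22.
Position = ⌈75/100 · 22⌉ = ⌈16.5⌉ = 17.
The value at rank 17 is 93.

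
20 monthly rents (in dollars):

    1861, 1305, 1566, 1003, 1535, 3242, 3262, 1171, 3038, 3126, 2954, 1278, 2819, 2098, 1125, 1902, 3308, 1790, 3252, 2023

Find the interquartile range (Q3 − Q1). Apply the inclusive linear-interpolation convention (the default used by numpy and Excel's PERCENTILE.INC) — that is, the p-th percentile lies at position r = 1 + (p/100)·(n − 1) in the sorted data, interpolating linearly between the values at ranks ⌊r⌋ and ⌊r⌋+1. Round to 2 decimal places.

Sorted: 1003, 1125, 1171, 1278, 1305, 1535, 1566, 1790, 1861, 1902, 2023, 2098, 2819, 2954, 3038, 3126, 3242, 3252, 3262, 3308.
n = 20.
P25: r = 5.75; ranks 5–6 are 1305, 1535; interpolating gives 1477.5.
P75: r = 15.25; ranks 15–16 are 3038, 3126; interpolating gives 3060.
Difference: 3060 − 1477.5 = 1582.5.

1582.50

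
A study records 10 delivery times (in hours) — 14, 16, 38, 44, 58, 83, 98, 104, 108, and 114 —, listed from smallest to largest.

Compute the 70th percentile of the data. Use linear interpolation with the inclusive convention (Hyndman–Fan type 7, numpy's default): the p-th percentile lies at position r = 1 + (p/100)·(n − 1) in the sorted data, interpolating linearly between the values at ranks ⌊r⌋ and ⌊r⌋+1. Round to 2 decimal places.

99.80

n = 10.
r = 1 + (70/100)·(10 − 1) = 1 + 6.3 = 7.3.
Rank 7 is 98 and rank 8 is 104.
Interpolate: 98 + 0.3·(104 − 98) = 98 + 0.3·6 = 99.8.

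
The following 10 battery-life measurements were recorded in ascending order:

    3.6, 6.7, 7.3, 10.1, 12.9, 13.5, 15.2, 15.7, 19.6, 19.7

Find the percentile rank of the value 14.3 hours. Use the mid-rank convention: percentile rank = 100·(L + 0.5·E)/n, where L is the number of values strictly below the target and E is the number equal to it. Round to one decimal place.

Count below 14.3: L = 6; count equal: E = 0; n = 10.
Percentile rank = 100·(6 + 0.5·0)/10 = 100·6/10 = 60.

60.0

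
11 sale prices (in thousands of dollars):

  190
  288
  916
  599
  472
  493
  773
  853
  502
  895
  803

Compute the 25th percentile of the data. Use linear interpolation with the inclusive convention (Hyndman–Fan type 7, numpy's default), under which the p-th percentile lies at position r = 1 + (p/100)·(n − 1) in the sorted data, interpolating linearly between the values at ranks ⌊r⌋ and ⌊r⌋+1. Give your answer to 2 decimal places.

482.50

Sorted: 190, 288, 472, 493, 502, 599, 773, 803, 853, 895, 916.
n = 11.
r = 1 + (25/100)·(11 − 1) = 1 + 2.5 = 3.5.
Rank 3 is 472 and rank 4 is 493.
Interpolate: 472 + 0.5·(493 − 472) = 472 + 0.5·21 = 482.5.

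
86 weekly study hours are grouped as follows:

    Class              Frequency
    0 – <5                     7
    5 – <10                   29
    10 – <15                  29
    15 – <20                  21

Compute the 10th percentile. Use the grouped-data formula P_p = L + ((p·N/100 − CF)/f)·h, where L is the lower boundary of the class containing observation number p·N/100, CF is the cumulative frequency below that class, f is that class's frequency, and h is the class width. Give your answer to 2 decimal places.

5.28

N = 86; target position k = 10/100 · 86 = 8.6.
Cumulative frequencies: 7, 36, 65, 86.
Observation 8.6 falls in the class 5 – <10.
L = 5, CF = 7, f = 29, h = 5.
P10 = 5 + ((8.6 − 7)/29)·5 = 5 + 0.275862 = 5.27586.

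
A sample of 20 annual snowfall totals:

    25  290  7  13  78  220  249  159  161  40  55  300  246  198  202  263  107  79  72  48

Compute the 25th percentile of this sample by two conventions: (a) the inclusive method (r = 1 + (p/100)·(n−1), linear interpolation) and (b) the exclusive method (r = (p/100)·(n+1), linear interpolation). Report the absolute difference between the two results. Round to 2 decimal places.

Sorted: 7, 13, 25, 40, 48, 55, 72, 78, 79, 107, 159, 161, 198, 202, 220, 246, 249, 263, 290, 300.
n = 20.
(a) r = 5.75; between ranks 5 (48) and 6 (55): 53.25.
(b) r = 5.25; between ranks 5 (48) and 6 (55): 49.75.
|53.25 − 49.75| = 3.5.

3.50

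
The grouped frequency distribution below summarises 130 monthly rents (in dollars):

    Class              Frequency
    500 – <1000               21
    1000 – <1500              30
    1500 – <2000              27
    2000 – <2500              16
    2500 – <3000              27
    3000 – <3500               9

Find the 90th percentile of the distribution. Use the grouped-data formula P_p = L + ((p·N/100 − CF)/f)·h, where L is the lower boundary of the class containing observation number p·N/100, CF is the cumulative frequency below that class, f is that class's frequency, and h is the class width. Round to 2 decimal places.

2925.93

N = 130; target position k = 90/100 · 130 = 117.
Cumulative frequencies: 21, 51, 78, 94, 121, 130.
Observation 117 falls in the class 2500 – <3000.
L = 2500, CF = 94, f = 27, h = 500.
P90 = 2500 + ((117 − 94)/27)·500 = 2500 + 425.926 = 2925.93.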